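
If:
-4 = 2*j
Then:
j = -2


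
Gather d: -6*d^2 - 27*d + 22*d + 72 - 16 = -6*d^2 - 5*d + 56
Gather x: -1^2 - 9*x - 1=-9*x - 2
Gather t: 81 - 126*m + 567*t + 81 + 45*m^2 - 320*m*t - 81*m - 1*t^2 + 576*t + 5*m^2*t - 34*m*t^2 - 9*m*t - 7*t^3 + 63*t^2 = 45*m^2 - 207*m - 7*t^3 + t^2*(62 - 34*m) + t*(5*m^2 - 329*m + 1143) + 162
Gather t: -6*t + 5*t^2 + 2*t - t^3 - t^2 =-t^3 + 4*t^2 - 4*t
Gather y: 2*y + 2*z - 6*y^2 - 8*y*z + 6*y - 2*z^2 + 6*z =-6*y^2 + y*(8 - 8*z) - 2*z^2 + 8*z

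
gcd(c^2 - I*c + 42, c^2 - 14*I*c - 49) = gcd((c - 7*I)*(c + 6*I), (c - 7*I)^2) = c - 7*I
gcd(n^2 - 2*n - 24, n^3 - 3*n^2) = 1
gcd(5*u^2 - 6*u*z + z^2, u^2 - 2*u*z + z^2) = -u + z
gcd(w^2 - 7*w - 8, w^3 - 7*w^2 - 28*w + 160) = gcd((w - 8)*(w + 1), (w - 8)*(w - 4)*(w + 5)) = w - 8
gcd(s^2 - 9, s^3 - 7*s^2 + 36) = s - 3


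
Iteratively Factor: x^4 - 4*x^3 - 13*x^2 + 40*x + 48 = (x + 3)*(x^3 - 7*x^2 + 8*x + 16) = (x + 1)*(x + 3)*(x^2 - 8*x + 16) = (x - 4)*(x + 1)*(x + 3)*(x - 4)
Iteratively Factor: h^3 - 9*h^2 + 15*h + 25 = (h + 1)*(h^2 - 10*h + 25) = (h - 5)*(h + 1)*(h - 5)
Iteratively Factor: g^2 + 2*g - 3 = (g + 3)*(g - 1)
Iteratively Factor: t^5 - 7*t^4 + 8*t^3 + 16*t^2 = (t - 4)*(t^4 - 3*t^3 - 4*t^2) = t*(t - 4)*(t^3 - 3*t^2 - 4*t) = t^2*(t - 4)*(t^2 - 3*t - 4) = t^2*(t - 4)*(t + 1)*(t - 4)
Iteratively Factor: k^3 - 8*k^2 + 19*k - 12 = (k - 1)*(k^2 - 7*k + 12) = (k - 3)*(k - 1)*(k - 4)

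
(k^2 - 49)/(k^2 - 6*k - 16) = (49 - k^2)/(-k^2 + 6*k + 16)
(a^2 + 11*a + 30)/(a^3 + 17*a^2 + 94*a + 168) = (a + 5)/(a^2 + 11*a + 28)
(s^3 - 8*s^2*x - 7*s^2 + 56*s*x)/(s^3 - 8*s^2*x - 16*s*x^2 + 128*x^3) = s*(7 - s)/(-s^2 + 16*x^2)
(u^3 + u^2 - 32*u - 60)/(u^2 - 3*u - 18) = (u^2 + 7*u + 10)/(u + 3)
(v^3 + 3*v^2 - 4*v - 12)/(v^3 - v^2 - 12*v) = (v^2 - 4)/(v*(v - 4))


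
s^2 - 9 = (s - 3)*(s + 3)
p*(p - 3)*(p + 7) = p^3 + 4*p^2 - 21*p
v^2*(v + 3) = v^3 + 3*v^2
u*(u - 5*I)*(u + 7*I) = u^3 + 2*I*u^2 + 35*u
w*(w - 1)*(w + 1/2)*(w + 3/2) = w^4 + w^3 - 5*w^2/4 - 3*w/4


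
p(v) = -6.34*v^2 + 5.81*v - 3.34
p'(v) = 5.81 - 12.68*v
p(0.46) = -2.01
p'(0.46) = -0.02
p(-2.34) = -51.65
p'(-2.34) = 35.48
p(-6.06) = -271.38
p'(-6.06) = 82.65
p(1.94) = -15.93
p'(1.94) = -18.79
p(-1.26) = -20.73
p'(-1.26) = 21.79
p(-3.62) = -107.45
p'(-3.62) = 51.71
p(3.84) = -74.52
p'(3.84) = -42.88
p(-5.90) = -258.31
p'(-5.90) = 80.62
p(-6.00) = -266.44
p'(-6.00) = 81.89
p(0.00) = -3.34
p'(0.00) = 5.81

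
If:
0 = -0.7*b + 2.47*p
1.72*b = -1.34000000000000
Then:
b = -0.78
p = -0.22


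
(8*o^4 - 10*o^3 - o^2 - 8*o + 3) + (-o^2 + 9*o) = 8*o^4 - 10*o^3 - 2*o^2 + o + 3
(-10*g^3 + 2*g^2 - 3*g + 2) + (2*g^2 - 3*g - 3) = -10*g^3 + 4*g^2 - 6*g - 1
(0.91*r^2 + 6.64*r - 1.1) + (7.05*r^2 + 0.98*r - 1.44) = 7.96*r^2 + 7.62*r - 2.54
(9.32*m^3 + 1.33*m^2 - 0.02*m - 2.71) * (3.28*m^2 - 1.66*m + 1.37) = 30.5696*m^5 - 11.1088*m^4 + 10.495*m^3 - 7.0335*m^2 + 4.4712*m - 3.7127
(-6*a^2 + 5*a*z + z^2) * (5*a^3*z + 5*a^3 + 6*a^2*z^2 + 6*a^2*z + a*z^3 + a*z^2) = -30*a^5*z - 30*a^5 - 11*a^4*z^2 - 11*a^4*z + 29*a^3*z^3 + 29*a^3*z^2 + 11*a^2*z^4 + 11*a^2*z^3 + a*z^5 + a*z^4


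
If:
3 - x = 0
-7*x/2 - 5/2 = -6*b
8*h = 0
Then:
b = 13/6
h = 0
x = 3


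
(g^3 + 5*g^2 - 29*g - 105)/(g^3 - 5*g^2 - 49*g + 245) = (g + 3)/(g - 7)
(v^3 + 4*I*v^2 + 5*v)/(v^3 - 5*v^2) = (v^2 + 4*I*v + 5)/(v*(v - 5))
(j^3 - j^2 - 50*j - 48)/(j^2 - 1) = (j^2 - 2*j - 48)/(j - 1)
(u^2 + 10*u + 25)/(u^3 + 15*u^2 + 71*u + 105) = (u + 5)/(u^2 + 10*u + 21)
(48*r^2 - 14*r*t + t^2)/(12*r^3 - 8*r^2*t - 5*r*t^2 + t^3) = (8*r - t)/(2*r^2 - r*t - t^2)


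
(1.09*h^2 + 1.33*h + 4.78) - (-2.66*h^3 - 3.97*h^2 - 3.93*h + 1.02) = 2.66*h^3 + 5.06*h^2 + 5.26*h + 3.76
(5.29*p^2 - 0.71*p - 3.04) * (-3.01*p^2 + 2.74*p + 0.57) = -15.9229*p^4 + 16.6317*p^3 + 10.2203*p^2 - 8.7343*p - 1.7328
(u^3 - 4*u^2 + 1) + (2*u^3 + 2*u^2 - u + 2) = 3*u^3 - 2*u^2 - u + 3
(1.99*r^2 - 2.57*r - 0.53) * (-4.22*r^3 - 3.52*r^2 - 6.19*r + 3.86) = -8.3978*r^5 + 3.8406*r^4 - 1.0351*r^3 + 25.4553*r^2 - 6.6395*r - 2.0458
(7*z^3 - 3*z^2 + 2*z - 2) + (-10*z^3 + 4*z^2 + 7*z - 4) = -3*z^3 + z^2 + 9*z - 6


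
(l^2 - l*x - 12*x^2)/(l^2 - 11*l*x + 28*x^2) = (-l - 3*x)/(-l + 7*x)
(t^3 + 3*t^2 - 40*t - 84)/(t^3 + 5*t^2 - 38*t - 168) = (t + 2)/(t + 4)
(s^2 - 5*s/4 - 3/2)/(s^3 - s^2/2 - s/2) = (-4*s^2 + 5*s + 6)/(2*s*(-2*s^2 + s + 1))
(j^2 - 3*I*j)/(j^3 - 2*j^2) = (j - 3*I)/(j*(j - 2))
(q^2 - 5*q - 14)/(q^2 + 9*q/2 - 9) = 2*(q^2 - 5*q - 14)/(2*q^2 + 9*q - 18)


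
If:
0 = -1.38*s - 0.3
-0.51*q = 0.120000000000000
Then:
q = -0.24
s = -0.22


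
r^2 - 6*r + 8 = (r - 4)*(r - 2)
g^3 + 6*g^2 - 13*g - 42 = (g - 3)*(g + 2)*(g + 7)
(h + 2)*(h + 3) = h^2 + 5*h + 6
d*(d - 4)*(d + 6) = d^3 + 2*d^2 - 24*d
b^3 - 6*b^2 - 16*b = b*(b - 8)*(b + 2)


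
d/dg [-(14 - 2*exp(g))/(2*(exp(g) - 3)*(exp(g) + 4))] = (-exp(2*g) + 14*exp(g) - 5)*exp(g)/(exp(4*g) + 2*exp(3*g) - 23*exp(2*g) - 24*exp(g) + 144)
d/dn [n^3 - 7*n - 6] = 3*n^2 - 7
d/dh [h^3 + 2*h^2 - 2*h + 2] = 3*h^2 + 4*h - 2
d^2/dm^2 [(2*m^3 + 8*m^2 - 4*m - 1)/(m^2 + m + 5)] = 2*(-20*m^3 - 93*m^2 + 207*m + 224)/(m^6 + 3*m^5 + 18*m^4 + 31*m^3 + 90*m^2 + 75*m + 125)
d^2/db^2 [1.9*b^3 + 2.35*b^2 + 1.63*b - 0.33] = 11.4*b + 4.7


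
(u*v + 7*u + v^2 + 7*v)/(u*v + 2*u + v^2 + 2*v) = (v + 7)/(v + 2)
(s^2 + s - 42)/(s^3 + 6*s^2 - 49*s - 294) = (s - 6)/(s^2 - s - 42)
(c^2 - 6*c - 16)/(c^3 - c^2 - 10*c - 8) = (c - 8)/(c^2 - 3*c - 4)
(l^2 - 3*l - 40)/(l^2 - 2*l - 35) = (l - 8)/(l - 7)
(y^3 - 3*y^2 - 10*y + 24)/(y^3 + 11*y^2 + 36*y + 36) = (y^2 - 6*y + 8)/(y^2 + 8*y + 12)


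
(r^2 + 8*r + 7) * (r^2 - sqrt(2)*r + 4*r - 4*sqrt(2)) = r^4 - sqrt(2)*r^3 + 12*r^3 - 12*sqrt(2)*r^2 + 39*r^2 - 39*sqrt(2)*r + 28*r - 28*sqrt(2)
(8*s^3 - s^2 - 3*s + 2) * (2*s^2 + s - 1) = 16*s^5 + 6*s^4 - 15*s^3 + 2*s^2 + 5*s - 2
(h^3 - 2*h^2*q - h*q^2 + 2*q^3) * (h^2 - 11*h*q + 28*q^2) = h^5 - 13*h^4*q + 49*h^3*q^2 - 43*h^2*q^3 - 50*h*q^4 + 56*q^5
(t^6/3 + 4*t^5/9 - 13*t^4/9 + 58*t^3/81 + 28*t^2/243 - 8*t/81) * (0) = 0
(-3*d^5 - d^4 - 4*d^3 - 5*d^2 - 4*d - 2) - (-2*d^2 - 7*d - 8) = -3*d^5 - d^4 - 4*d^3 - 3*d^2 + 3*d + 6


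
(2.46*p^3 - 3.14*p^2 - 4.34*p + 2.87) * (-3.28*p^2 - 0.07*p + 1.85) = -8.0688*p^5 + 10.127*p^4 + 19.006*p^3 - 14.9188*p^2 - 8.2299*p + 5.3095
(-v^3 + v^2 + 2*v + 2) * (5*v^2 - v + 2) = -5*v^5 + 6*v^4 + 7*v^3 + 10*v^2 + 2*v + 4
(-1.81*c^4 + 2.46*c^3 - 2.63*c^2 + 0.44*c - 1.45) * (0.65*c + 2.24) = -1.1765*c^5 - 2.4554*c^4 + 3.8009*c^3 - 5.6052*c^2 + 0.0431000000000001*c - 3.248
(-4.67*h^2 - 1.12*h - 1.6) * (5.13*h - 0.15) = -23.9571*h^3 - 5.0451*h^2 - 8.04*h + 0.24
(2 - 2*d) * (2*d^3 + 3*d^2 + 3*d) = -4*d^4 - 2*d^3 + 6*d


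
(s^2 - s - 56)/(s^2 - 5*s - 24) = (s + 7)/(s + 3)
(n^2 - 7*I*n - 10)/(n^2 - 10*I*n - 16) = (n - 5*I)/(n - 8*I)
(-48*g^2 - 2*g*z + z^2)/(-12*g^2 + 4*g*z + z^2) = (-8*g + z)/(-2*g + z)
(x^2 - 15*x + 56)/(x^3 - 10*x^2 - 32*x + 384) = (x - 7)/(x^2 - 2*x - 48)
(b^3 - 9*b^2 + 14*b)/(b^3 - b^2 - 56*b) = (-b^2 + 9*b - 14)/(-b^2 + b + 56)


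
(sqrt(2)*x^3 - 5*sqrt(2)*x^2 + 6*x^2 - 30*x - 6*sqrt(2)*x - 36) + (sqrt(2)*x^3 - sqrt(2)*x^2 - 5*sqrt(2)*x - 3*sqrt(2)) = 2*sqrt(2)*x^3 - 6*sqrt(2)*x^2 + 6*x^2 - 30*x - 11*sqrt(2)*x - 36 - 3*sqrt(2)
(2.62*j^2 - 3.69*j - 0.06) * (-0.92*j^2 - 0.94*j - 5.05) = -2.4104*j^4 + 0.932*j^3 - 9.7072*j^2 + 18.6909*j + 0.303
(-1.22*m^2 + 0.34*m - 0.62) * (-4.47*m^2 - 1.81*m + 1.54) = 5.4534*m^4 + 0.6884*m^3 + 0.2772*m^2 + 1.6458*m - 0.9548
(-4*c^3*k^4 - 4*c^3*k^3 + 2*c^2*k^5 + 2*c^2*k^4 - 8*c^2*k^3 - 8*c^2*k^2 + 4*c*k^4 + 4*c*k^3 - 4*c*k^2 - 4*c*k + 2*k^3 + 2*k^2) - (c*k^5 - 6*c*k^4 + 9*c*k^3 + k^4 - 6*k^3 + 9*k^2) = -4*c^3*k^4 - 4*c^3*k^3 + 2*c^2*k^5 + 2*c^2*k^4 - 8*c^2*k^3 - 8*c^2*k^2 - c*k^5 + 10*c*k^4 - 5*c*k^3 - 4*c*k^2 - 4*c*k - k^4 + 8*k^3 - 7*k^2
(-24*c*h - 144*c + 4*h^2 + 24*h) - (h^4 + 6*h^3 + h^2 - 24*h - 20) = -24*c*h - 144*c - h^4 - 6*h^3 + 3*h^2 + 48*h + 20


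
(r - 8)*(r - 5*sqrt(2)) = r^2 - 8*r - 5*sqrt(2)*r + 40*sqrt(2)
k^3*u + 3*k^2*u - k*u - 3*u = (k - 1)*(k + 3)*(k*u + u)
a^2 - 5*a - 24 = (a - 8)*(a + 3)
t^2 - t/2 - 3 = (t - 2)*(t + 3/2)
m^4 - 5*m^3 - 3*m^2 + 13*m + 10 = (m - 5)*(m - 2)*(m + 1)^2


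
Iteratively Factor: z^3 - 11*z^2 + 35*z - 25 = (z - 5)*(z^2 - 6*z + 5) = (z - 5)*(z - 1)*(z - 5)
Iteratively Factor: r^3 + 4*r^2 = (r + 4)*(r^2) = r*(r + 4)*(r)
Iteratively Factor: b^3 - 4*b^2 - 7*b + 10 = (b + 2)*(b^2 - 6*b + 5) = (b - 5)*(b + 2)*(b - 1)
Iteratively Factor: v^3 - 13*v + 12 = (v - 3)*(v^2 + 3*v - 4) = (v - 3)*(v - 1)*(v + 4)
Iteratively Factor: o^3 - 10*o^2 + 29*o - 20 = (o - 5)*(o^2 - 5*o + 4) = (o - 5)*(o - 4)*(o - 1)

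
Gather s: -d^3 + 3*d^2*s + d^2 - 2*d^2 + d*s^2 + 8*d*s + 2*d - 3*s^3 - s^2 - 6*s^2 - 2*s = -d^3 - d^2 + 2*d - 3*s^3 + s^2*(d - 7) + s*(3*d^2 + 8*d - 2)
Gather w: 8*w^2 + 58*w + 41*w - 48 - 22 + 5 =8*w^2 + 99*w - 65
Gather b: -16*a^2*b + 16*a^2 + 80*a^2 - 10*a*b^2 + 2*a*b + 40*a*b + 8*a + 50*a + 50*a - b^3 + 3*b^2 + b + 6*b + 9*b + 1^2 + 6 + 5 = 96*a^2 + 108*a - b^3 + b^2*(3 - 10*a) + b*(-16*a^2 + 42*a + 16) + 12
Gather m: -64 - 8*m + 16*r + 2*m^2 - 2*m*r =2*m^2 + m*(-2*r - 8) + 16*r - 64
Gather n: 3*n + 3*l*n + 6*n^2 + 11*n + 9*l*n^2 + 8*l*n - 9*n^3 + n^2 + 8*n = -9*n^3 + n^2*(9*l + 7) + n*(11*l + 22)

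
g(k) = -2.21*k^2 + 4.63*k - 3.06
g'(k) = 4.63 - 4.42*k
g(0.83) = -0.74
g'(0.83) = 0.96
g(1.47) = -1.03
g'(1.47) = -1.87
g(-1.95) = -20.49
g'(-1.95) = 13.25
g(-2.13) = -22.95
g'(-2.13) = 14.04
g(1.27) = -0.74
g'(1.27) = -0.98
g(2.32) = -4.21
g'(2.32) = -5.62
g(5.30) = -40.60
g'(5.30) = -18.80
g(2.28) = -3.99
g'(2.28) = -5.45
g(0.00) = -3.06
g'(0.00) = 4.63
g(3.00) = -9.06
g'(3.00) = -8.63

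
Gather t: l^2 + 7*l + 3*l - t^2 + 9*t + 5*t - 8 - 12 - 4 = l^2 + 10*l - t^2 + 14*t - 24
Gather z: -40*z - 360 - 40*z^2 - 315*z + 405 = -40*z^2 - 355*z + 45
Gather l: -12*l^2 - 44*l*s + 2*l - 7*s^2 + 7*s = -12*l^2 + l*(2 - 44*s) - 7*s^2 + 7*s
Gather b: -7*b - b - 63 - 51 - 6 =-8*b - 120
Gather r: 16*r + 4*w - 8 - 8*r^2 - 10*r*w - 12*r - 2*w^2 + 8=-8*r^2 + r*(4 - 10*w) - 2*w^2 + 4*w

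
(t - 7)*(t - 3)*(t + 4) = t^3 - 6*t^2 - 19*t + 84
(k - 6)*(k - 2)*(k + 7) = k^3 - k^2 - 44*k + 84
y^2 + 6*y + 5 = (y + 1)*(y + 5)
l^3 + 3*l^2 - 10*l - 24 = (l - 3)*(l + 2)*(l + 4)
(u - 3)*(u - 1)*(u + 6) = u^3 + 2*u^2 - 21*u + 18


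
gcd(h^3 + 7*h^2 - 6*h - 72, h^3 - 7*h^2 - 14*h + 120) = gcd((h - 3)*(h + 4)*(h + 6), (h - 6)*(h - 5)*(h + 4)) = h + 4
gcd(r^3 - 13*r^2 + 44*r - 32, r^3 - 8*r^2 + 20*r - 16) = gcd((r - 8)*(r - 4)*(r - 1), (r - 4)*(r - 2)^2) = r - 4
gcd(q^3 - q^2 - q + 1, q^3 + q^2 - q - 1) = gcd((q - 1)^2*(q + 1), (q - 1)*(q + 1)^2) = q^2 - 1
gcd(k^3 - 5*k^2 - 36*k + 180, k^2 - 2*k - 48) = k + 6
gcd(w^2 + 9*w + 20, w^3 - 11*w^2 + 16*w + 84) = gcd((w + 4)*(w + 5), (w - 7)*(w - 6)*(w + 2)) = 1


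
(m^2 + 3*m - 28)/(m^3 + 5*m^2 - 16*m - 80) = (m + 7)/(m^2 + 9*m + 20)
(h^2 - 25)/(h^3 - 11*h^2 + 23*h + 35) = (h + 5)/(h^2 - 6*h - 7)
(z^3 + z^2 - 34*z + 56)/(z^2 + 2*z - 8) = (z^2 + 3*z - 28)/(z + 4)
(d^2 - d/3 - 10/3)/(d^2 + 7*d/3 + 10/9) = 3*(d - 2)/(3*d + 2)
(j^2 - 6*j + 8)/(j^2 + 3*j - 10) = (j - 4)/(j + 5)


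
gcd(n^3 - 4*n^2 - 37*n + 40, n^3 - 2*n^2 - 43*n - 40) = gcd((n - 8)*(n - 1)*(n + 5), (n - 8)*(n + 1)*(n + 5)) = n^2 - 3*n - 40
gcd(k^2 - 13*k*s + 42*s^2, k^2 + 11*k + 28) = 1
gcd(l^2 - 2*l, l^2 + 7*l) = l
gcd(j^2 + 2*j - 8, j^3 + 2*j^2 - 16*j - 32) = j + 4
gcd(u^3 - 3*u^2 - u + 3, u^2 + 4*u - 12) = 1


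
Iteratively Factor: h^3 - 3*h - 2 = (h + 1)*(h^2 - h - 2) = (h - 2)*(h + 1)*(h + 1)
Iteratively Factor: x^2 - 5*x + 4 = (x - 4)*(x - 1)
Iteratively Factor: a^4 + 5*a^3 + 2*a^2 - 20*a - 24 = (a + 3)*(a^3 + 2*a^2 - 4*a - 8) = (a - 2)*(a + 3)*(a^2 + 4*a + 4) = (a - 2)*(a + 2)*(a + 3)*(a + 2)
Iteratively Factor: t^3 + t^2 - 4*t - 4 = (t + 2)*(t^2 - t - 2) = (t + 1)*(t + 2)*(t - 2)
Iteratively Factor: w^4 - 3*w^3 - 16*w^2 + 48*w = (w)*(w^3 - 3*w^2 - 16*w + 48) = w*(w - 4)*(w^2 + w - 12) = w*(w - 4)*(w - 3)*(w + 4)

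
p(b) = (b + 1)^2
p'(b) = 2*b + 2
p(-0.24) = 0.58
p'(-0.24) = 1.52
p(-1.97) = 0.94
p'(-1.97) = -1.94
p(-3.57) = 6.60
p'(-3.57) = -5.14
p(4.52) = 30.47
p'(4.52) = 11.04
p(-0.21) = 0.62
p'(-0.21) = 1.58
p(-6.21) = 27.14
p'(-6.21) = -10.42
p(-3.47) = 6.10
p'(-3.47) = -4.94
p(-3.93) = 8.58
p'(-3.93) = -5.86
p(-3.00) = 4.00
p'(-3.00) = -4.00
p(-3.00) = 4.00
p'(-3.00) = -4.00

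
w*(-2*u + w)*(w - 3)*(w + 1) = -2*u*w^3 + 4*u*w^2 + 6*u*w + w^4 - 2*w^3 - 3*w^2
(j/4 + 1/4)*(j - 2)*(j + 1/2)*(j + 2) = j^4/4 + 3*j^3/8 - 7*j^2/8 - 3*j/2 - 1/2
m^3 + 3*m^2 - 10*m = m*(m - 2)*(m + 5)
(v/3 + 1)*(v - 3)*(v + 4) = v^3/3 + 4*v^2/3 - 3*v - 12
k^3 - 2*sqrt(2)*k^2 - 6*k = k*(k - 3*sqrt(2))*(k + sqrt(2))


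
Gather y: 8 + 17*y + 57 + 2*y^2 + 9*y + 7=2*y^2 + 26*y + 72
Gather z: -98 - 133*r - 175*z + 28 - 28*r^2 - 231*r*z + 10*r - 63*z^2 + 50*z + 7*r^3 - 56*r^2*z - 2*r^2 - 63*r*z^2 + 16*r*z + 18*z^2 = 7*r^3 - 30*r^2 - 123*r + z^2*(-63*r - 45) + z*(-56*r^2 - 215*r - 125) - 70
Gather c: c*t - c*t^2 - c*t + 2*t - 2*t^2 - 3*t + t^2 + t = -c*t^2 - t^2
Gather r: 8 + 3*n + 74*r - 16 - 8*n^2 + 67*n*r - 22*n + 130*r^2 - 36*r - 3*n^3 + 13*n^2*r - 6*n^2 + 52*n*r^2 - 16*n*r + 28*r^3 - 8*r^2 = -3*n^3 - 14*n^2 - 19*n + 28*r^3 + r^2*(52*n + 122) + r*(13*n^2 + 51*n + 38) - 8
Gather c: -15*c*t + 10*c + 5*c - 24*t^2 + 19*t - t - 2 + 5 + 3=c*(15 - 15*t) - 24*t^2 + 18*t + 6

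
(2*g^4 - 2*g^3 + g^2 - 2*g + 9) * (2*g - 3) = 4*g^5 - 10*g^4 + 8*g^3 - 7*g^2 + 24*g - 27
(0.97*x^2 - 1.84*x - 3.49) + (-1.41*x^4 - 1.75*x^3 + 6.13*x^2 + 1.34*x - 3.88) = -1.41*x^4 - 1.75*x^3 + 7.1*x^2 - 0.5*x - 7.37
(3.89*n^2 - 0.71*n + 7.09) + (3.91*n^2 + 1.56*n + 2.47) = 7.8*n^2 + 0.85*n + 9.56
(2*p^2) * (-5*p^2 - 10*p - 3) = -10*p^4 - 20*p^3 - 6*p^2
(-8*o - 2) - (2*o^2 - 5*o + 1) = -2*o^2 - 3*o - 3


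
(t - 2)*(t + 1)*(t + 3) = t^3 + 2*t^2 - 5*t - 6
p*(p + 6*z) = p^2 + 6*p*z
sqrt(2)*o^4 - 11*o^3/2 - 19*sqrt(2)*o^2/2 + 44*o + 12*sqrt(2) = (o - 3*sqrt(2))*(o - 2*sqrt(2))*(o + 2*sqrt(2))*(sqrt(2)*o + 1/2)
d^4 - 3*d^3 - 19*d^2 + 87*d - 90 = (d - 3)^2*(d - 2)*(d + 5)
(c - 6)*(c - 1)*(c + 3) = c^3 - 4*c^2 - 15*c + 18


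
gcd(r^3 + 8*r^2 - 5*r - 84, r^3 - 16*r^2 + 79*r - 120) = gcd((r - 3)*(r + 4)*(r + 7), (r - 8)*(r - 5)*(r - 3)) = r - 3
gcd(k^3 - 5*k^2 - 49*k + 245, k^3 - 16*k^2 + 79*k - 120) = k - 5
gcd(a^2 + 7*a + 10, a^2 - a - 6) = a + 2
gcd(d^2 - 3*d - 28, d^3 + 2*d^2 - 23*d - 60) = d + 4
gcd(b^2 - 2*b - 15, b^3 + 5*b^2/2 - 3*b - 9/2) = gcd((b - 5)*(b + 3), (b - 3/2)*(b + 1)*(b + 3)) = b + 3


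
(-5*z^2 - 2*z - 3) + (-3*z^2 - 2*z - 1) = -8*z^2 - 4*z - 4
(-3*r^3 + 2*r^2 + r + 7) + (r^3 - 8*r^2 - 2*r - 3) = -2*r^3 - 6*r^2 - r + 4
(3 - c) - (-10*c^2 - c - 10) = 10*c^2 + 13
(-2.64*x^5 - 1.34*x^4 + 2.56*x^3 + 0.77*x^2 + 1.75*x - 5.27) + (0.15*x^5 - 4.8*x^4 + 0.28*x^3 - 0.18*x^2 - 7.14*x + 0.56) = -2.49*x^5 - 6.14*x^4 + 2.84*x^3 + 0.59*x^2 - 5.39*x - 4.71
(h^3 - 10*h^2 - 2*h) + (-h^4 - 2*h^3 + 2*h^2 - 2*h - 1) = -h^4 - h^3 - 8*h^2 - 4*h - 1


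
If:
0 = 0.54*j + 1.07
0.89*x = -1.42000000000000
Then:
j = -1.98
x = -1.60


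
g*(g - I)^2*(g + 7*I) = g^4 + 5*I*g^3 + 13*g^2 - 7*I*g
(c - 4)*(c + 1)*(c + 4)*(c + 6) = c^4 + 7*c^3 - 10*c^2 - 112*c - 96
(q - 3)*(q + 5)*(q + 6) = q^3 + 8*q^2 - 3*q - 90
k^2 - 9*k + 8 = (k - 8)*(k - 1)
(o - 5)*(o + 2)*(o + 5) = o^3 + 2*o^2 - 25*o - 50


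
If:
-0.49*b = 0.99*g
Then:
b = -2.02040816326531*g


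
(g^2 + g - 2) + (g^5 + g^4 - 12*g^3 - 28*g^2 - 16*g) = g^5 + g^4 - 12*g^3 - 27*g^2 - 15*g - 2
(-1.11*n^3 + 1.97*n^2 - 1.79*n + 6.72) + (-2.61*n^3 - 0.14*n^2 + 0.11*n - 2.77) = -3.72*n^3 + 1.83*n^2 - 1.68*n + 3.95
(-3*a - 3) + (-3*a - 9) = -6*a - 12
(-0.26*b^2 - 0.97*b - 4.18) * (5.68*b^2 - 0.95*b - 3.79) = -1.4768*b^4 - 5.2626*b^3 - 21.8355*b^2 + 7.6473*b + 15.8422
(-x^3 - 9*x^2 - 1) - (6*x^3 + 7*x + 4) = -7*x^3 - 9*x^2 - 7*x - 5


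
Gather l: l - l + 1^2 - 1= 0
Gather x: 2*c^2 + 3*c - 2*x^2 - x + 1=2*c^2 + 3*c - 2*x^2 - x + 1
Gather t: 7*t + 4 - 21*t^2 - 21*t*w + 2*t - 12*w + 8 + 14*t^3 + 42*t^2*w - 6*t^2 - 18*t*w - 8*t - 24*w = 14*t^3 + t^2*(42*w - 27) + t*(1 - 39*w) - 36*w + 12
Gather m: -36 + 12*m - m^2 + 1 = -m^2 + 12*m - 35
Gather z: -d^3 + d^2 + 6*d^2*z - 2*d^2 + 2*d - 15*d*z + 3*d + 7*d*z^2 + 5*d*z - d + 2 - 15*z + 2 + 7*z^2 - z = -d^3 - d^2 + 4*d + z^2*(7*d + 7) + z*(6*d^2 - 10*d - 16) + 4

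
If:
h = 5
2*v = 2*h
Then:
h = 5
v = 5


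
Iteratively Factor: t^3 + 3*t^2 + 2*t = (t + 2)*(t^2 + t) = t*(t + 2)*(t + 1)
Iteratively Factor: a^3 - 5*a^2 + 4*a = (a - 4)*(a^2 - a) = (a - 4)*(a - 1)*(a)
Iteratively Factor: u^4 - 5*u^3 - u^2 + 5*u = (u + 1)*(u^3 - 6*u^2 + 5*u) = (u - 1)*(u + 1)*(u^2 - 5*u) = (u - 5)*(u - 1)*(u + 1)*(u)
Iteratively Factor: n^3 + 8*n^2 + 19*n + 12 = (n + 4)*(n^2 + 4*n + 3) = (n + 1)*(n + 4)*(n + 3)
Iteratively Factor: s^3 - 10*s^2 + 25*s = (s - 5)*(s^2 - 5*s) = (s - 5)^2*(s)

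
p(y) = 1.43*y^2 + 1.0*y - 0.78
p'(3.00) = 9.58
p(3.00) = 15.09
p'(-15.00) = -41.90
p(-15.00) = 305.97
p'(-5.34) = -14.27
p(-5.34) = 34.66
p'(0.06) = 1.17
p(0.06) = -0.71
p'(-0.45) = -0.29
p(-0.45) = -0.94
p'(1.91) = 6.46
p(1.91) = 6.35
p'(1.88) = 6.38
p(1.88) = 6.15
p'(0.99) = 3.83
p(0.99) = 1.61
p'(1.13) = 4.23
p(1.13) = 2.18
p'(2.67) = 8.64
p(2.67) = 12.08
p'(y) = 2.86*y + 1.0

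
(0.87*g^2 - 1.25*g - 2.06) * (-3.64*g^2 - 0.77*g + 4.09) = -3.1668*g^4 + 3.8801*g^3 + 12.0192*g^2 - 3.5263*g - 8.4254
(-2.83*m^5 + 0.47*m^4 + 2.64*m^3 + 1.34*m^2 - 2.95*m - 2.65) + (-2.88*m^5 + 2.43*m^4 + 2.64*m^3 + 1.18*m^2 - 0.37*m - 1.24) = -5.71*m^5 + 2.9*m^4 + 5.28*m^3 + 2.52*m^2 - 3.32*m - 3.89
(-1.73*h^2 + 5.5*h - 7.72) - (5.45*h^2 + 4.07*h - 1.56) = -7.18*h^2 + 1.43*h - 6.16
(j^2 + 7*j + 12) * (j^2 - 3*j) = j^4 + 4*j^3 - 9*j^2 - 36*j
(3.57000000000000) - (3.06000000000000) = 0.510000000000000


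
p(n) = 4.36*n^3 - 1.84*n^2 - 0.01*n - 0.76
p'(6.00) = 448.79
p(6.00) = 874.70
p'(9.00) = 1026.35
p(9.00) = 3028.55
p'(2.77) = 90.16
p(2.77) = 77.76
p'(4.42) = 239.26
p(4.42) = 339.74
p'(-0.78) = 10.82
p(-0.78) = -3.94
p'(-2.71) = 106.02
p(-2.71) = -101.02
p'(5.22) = 337.19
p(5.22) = 569.20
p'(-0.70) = 8.98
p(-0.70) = -3.15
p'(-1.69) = 43.57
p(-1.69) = -27.04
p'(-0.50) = 5.10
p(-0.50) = -1.76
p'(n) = 13.08*n^2 - 3.68*n - 0.01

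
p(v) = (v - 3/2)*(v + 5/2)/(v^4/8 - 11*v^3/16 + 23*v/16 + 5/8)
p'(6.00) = -2.03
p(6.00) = 1.68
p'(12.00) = -0.03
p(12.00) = 0.11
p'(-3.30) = -0.04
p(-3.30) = 0.11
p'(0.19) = 7.58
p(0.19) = -3.94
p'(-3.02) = -0.09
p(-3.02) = 0.09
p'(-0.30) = 109.64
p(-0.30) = -18.56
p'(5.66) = -4.76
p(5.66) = 2.74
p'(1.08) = 1.90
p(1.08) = -1.01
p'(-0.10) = 25.08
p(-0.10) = -7.97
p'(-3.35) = -0.03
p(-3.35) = 0.11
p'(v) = (v - 3/2)*(v + 5/2)*(-v^3/2 + 33*v^2/16 - 23/16)/(v^4/8 - 11*v^3/16 + 23*v/16 + 5/8)^2 + (v - 3/2)/(v^4/8 - 11*v^3/16 + 23*v/16 + 5/8) + (v + 5/2)/(v^4/8 - 11*v^3/16 + 23*v/16 + 5/8)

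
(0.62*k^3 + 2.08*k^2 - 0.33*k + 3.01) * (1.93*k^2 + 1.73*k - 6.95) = 1.1966*k^5 + 5.087*k^4 - 1.3475*k^3 - 9.2176*k^2 + 7.5008*k - 20.9195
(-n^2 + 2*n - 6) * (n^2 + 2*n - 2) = -n^4 - 16*n + 12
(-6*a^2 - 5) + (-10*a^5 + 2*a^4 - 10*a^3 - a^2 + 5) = -10*a^5 + 2*a^4 - 10*a^3 - 7*a^2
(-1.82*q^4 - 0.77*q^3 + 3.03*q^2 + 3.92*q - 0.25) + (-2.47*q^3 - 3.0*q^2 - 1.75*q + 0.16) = -1.82*q^4 - 3.24*q^3 + 0.0299999999999998*q^2 + 2.17*q - 0.09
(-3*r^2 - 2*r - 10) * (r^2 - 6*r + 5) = -3*r^4 + 16*r^3 - 13*r^2 + 50*r - 50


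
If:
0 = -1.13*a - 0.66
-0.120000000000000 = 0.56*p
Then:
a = -0.58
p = -0.21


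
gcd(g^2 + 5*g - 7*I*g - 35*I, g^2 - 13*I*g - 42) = g - 7*I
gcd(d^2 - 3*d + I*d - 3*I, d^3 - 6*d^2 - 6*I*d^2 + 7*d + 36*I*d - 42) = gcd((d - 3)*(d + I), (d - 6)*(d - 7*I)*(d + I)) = d + I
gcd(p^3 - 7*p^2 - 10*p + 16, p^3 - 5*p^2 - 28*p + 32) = p^2 - 9*p + 8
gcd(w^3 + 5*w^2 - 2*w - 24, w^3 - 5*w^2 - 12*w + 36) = w^2 + w - 6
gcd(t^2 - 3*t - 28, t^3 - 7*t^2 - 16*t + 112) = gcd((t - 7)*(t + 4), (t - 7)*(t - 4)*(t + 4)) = t^2 - 3*t - 28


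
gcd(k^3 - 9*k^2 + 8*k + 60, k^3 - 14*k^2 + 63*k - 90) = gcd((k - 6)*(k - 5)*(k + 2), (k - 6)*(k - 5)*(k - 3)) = k^2 - 11*k + 30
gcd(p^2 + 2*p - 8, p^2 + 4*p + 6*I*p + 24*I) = p + 4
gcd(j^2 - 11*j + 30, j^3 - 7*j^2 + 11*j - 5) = j - 5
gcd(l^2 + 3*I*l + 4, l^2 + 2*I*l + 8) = l + 4*I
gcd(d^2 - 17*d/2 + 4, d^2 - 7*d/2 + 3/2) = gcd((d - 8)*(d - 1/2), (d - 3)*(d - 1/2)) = d - 1/2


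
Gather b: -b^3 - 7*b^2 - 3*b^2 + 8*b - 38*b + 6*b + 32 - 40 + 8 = -b^3 - 10*b^2 - 24*b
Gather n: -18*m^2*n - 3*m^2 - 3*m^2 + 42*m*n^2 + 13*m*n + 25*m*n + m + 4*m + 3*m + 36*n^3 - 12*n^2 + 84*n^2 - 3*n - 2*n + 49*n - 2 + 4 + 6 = -6*m^2 + 8*m + 36*n^3 + n^2*(42*m + 72) + n*(-18*m^2 + 38*m + 44) + 8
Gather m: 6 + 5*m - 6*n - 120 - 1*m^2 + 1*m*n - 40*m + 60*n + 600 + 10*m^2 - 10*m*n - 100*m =9*m^2 + m*(-9*n - 135) + 54*n + 486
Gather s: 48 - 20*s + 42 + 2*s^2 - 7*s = 2*s^2 - 27*s + 90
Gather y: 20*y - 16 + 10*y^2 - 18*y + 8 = 10*y^2 + 2*y - 8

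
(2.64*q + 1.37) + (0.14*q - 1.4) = 2.78*q - 0.0299999999999998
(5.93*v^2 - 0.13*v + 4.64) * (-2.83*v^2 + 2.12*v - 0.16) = -16.7819*v^4 + 12.9395*v^3 - 14.3556*v^2 + 9.8576*v - 0.7424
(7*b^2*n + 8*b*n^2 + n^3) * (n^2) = 7*b^2*n^3 + 8*b*n^4 + n^5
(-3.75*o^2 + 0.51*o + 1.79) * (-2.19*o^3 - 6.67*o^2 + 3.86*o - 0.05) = 8.2125*o^5 + 23.8956*o^4 - 21.7968*o^3 - 9.7832*o^2 + 6.8839*o - 0.0895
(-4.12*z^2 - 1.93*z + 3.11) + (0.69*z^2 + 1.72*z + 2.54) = -3.43*z^2 - 0.21*z + 5.65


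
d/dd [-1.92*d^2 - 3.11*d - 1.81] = -3.84*d - 3.11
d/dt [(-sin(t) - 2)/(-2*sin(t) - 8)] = cos(t)/(sin(t) + 4)^2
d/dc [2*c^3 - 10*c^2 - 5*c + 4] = 6*c^2 - 20*c - 5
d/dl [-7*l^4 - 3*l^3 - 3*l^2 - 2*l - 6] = -28*l^3 - 9*l^2 - 6*l - 2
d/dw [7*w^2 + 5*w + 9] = 14*w + 5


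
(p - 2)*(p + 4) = p^2 + 2*p - 8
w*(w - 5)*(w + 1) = w^3 - 4*w^2 - 5*w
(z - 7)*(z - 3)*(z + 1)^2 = z^4 - 8*z^3 + 2*z^2 + 32*z + 21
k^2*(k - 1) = k^3 - k^2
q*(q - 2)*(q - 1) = q^3 - 3*q^2 + 2*q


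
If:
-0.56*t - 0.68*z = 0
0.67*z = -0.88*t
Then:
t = 0.00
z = 0.00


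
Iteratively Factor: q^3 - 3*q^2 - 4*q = (q)*(q^2 - 3*q - 4) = q*(q - 4)*(q + 1)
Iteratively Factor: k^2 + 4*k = (k + 4)*(k)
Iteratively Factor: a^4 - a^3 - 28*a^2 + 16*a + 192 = (a - 4)*(a^3 + 3*a^2 - 16*a - 48) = (a - 4)*(a + 3)*(a^2 - 16) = (a - 4)*(a + 3)*(a + 4)*(a - 4)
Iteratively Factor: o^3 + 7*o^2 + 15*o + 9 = (o + 1)*(o^2 + 6*o + 9) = (o + 1)*(o + 3)*(o + 3)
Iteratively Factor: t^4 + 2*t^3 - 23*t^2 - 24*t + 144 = (t + 4)*(t^3 - 2*t^2 - 15*t + 36) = (t - 3)*(t + 4)*(t^2 + t - 12) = (t - 3)*(t + 4)^2*(t - 3)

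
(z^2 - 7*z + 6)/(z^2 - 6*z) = (z - 1)/z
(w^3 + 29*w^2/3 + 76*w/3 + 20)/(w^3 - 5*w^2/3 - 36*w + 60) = (3*w^2 + 11*w + 10)/(3*w^2 - 23*w + 30)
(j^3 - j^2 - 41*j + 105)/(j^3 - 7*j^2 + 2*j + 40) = (j^2 + 4*j - 21)/(j^2 - 2*j - 8)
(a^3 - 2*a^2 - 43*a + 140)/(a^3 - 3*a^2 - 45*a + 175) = (a - 4)/(a - 5)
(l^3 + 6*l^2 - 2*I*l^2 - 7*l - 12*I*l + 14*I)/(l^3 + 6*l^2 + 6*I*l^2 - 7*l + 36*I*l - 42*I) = (l - 2*I)/(l + 6*I)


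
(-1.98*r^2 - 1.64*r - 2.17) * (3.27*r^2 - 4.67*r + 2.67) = -6.4746*r^4 + 3.8838*r^3 - 4.7237*r^2 + 5.7551*r - 5.7939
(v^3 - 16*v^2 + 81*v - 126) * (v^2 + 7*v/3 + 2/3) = v^5 - 41*v^4/3 + 133*v^3/3 + 157*v^2/3 - 240*v - 84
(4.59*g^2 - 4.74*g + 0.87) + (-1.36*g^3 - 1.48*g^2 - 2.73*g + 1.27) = -1.36*g^3 + 3.11*g^2 - 7.47*g + 2.14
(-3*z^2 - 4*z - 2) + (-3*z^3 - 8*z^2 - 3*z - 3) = -3*z^3 - 11*z^2 - 7*z - 5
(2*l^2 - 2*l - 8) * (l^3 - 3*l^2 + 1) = 2*l^5 - 8*l^4 - 2*l^3 + 26*l^2 - 2*l - 8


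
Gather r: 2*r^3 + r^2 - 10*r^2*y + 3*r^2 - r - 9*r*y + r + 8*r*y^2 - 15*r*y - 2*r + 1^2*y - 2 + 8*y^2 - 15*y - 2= 2*r^3 + r^2*(4 - 10*y) + r*(8*y^2 - 24*y - 2) + 8*y^2 - 14*y - 4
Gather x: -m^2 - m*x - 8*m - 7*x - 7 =-m^2 - 8*m + x*(-m - 7) - 7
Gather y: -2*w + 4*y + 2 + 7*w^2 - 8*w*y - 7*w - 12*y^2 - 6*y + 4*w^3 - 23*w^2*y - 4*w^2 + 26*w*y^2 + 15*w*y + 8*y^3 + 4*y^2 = 4*w^3 + 3*w^2 - 9*w + 8*y^3 + y^2*(26*w - 8) + y*(-23*w^2 + 7*w - 2) + 2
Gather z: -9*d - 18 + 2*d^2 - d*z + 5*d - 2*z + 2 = 2*d^2 - 4*d + z*(-d - 2) - 16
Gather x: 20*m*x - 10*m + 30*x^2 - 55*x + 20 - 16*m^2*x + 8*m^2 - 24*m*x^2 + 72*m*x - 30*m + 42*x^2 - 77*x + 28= 8*m^2 - 40*m + x^2*(72 - 24*m) + x*(-16*m^2 + 92*m - 132) + 48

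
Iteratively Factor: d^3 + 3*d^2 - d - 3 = (d + 1)*(d^2 + 2*d - 3) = (d - 1)*(d + 1)*(d + 3)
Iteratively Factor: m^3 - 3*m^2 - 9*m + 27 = (m + 3)*(m^2 - 6*m + 9) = (m - 3)*(m + 3)*(m - 3)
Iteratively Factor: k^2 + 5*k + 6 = (k + 3)*(k + 2)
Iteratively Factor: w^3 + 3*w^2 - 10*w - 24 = (w + 4)*(w^2 - w - 6) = (w + 2)*(w + 4)*(w - 3)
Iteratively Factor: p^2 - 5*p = (p)*(p - 5)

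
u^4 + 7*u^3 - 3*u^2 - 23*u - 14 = (u - 2)*(u + 1)^2*(u + 7)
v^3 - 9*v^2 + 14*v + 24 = (v - 6)*(v - 4)*(v + 1)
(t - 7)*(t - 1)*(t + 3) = t^3 - 5*t^2 - 17*t + 21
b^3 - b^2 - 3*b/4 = b*(b - 3/2)*(b + 1/2)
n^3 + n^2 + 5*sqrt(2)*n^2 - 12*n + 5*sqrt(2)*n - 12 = (n + 1)*(n - sqrt(2))*(n + 6*sqrt(2))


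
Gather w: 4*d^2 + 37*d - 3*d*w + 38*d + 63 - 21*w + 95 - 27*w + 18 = 4*d^2 + 75*d + w*(-3*d - 48) + 176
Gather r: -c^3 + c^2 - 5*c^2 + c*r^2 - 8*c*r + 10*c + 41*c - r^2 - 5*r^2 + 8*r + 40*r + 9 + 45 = -c^3 - 4*c^2 + 51*c + r^2*(c - 6) + r*(48 - 8*c) + 54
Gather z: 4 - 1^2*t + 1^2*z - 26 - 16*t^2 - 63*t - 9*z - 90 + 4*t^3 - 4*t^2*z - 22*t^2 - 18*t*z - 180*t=4*t^3 - 38*t^2 - 244*t + z*(-4*t^2 - 18*t - 8) - 112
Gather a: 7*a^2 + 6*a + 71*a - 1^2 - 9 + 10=7*a^2 + 77*a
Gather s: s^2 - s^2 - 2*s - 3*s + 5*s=0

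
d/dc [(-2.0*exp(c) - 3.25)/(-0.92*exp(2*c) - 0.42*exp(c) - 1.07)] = (-1.84*exp(2*c) - 5.98*exp(c) + 0.775)*exp(c)/(0.8464*exp(4*c) + 0.7728*exp(3*c) + 2.1452*exp(2*c) + 0.8988*exp(c) + 1.1449)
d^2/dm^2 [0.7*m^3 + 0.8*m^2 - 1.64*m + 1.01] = 4.2*m + 1.6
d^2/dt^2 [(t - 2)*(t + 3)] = 2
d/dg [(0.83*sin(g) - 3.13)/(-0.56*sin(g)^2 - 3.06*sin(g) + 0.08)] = (0.4648*sin(g)^2 - 3.5056*sin(g) - 9.5114)*cos(g)/(0.3136*sin(g)^4 + 3.4272*sin(g)^3 + 9.274*sin(g)^2 - 0.4896*sin(g) + 0.0064)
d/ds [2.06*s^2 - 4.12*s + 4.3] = 4.12*s - 4.12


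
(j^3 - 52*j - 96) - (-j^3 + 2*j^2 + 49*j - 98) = 2*j^3 - 2*j^2 - 101*j + 2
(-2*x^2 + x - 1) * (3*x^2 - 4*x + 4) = -6*x^4 + 11*x^3 - 15*x^2 + 8*x - 4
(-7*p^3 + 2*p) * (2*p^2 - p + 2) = -14*p^5 + 7*p^4 - 10*p^3 - 2*p^2 + 4*p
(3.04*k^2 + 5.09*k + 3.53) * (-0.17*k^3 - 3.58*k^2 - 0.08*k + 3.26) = -0.5168*k^5 - 11.7485*k^4 - 19.0655*k^3 - 3.1342*k^2 + 16.311*k + 11.5078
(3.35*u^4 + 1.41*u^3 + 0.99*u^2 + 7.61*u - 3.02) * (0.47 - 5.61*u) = -18.7935*u^5 - 6.3356*u^4 - 4.8912*u^3 - 42.2268*u^2 + 20.5189*u - 1.4194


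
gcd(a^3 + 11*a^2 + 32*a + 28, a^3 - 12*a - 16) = a^2 + 4*a + 4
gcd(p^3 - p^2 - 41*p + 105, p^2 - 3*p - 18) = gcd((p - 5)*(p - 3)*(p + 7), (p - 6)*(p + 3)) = 1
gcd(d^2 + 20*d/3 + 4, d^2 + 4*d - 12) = d + 6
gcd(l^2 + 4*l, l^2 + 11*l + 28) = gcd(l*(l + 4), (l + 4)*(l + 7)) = l + 4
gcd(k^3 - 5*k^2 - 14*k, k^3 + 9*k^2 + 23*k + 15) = 1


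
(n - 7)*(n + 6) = n^2 - n - 42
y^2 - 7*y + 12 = (y - 4)*(y - 3)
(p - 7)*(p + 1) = p^2 - 6*p - 7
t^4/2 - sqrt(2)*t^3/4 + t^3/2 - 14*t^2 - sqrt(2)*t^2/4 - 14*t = t*(t/2 + 1/2)*(t - 4*sqrt(2))*(t + 7*sqrt(2)/2)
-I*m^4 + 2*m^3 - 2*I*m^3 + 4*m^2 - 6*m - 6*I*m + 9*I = (m + 3)*(m - I)*(m + 3*I)*(-I*m + I)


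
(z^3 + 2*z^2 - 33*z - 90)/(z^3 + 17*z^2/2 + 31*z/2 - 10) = 2*(z^2 - 3*z - 18)/(2*z^2 + 7*z - 4)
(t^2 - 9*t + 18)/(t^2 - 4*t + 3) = (t - 6)/(t - 1)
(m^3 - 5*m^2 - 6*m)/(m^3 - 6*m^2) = (m + 1)/m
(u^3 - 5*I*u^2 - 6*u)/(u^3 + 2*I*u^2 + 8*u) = (u - 3*I)/(u + 4*I)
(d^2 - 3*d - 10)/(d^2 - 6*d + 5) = (d + 2)/(d - 1)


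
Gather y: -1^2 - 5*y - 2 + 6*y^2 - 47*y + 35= 6*y^2 - 52*y + 32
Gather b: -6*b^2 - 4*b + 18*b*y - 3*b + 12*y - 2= -6*b^2 + b*(18*y - 7) + 12*y - 2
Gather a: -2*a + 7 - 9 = -2*a - 2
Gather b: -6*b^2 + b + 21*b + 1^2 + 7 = -6*b^2 + 22*b + 8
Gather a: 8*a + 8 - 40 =8*a - 32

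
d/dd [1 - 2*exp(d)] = -2*exp(d)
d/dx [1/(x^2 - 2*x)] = 2*(1 - x)/(x^2*(x - 2)^2)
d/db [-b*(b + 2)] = -2*b - 2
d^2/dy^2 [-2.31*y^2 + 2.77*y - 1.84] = -4.62000000000000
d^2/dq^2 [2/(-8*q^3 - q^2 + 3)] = 4*(-4*q^2*(12*q + 1)^2 + (24*q + 1)*(8*q^3 + q^2 - 3))/(8*q^3 + q^2 - 3)^3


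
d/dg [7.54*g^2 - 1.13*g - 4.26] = 15.08*g - 1.13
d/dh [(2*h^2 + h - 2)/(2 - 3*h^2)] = (3*h^2 - 4*h + 2)/(9*h^4 - 12*h^2 + 4)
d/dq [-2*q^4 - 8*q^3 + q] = -8*q^3 - 24*q^2 + 1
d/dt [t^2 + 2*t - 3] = 2*t + 2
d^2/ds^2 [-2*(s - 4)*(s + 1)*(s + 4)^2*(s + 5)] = -40*s^3 - 240*s^2 - 156*s + 560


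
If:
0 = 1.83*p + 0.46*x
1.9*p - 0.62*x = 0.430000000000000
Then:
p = 0.10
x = -0.39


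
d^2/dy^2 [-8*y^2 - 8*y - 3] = -16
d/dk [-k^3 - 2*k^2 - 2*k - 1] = -3*k^2 - 4*k - 2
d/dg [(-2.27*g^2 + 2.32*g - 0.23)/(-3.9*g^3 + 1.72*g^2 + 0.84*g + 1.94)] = (-8.853*g^4 + 18.096*g^3 - 8.5882*g^2 - 8.0164*g + 4.694)/(15.21*g^6 - 13.416*g^5 - 3.5936*g^4 - 12.2424*g^3 + 7.3792*g^2 + 3.2592*g + 3.7636)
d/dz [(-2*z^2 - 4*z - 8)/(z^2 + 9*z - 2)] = 2*(-7*z^2 + 12*z + 40)/(z^4 + 18*z^3 + 77*z^2 - 36*z + 4)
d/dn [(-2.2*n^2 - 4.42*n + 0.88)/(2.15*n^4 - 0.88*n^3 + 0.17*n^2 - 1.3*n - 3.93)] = (9.46*n^5 + 26.573*n^4 - 15.3472*n^3 + 5.9346*n^2 + 16.9928*n + 18.5146)/(4.6225*n^8 - 3.784*n^7 + 1.5054*n^6 - 5.8892*n^5 - 14.5821*n^4 + 6.4748*n^3 + 0.3538*n^2 + 10.218*n + 15.4449)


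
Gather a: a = a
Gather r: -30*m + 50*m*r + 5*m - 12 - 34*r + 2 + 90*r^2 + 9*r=-25*m + 90*r^2 + r*(50*m - 25) - 10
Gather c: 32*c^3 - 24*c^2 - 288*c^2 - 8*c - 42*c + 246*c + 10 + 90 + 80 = 32*c^3 - 312*c^2 + 196*c + 180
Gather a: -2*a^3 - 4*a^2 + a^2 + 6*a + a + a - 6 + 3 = -2*a^3 - 3*a^2 + 8*a - 3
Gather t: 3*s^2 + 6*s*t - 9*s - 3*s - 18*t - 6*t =3*s^2 - 12*s + t*(6*s - 24)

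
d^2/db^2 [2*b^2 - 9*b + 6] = 4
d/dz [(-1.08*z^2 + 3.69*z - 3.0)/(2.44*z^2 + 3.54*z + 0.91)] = (-12.8268*z^2 + 12.6744*z + 13.9779)/(5.9536*z^4 + 17.2752*z^3 + 16.9724*z^2 + 6.4428*z + 0.8281)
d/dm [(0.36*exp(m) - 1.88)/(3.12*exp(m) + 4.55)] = 7.5036*exp(m)/(3.12*exp(m) + 4.55)^2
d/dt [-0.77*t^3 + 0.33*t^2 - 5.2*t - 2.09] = -2.31*t^2 + 0.66*t - 5.2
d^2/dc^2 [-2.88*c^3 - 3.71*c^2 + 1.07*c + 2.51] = -17.28*c - 7.42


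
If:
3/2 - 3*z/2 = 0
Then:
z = 1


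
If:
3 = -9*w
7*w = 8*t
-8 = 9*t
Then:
No Solution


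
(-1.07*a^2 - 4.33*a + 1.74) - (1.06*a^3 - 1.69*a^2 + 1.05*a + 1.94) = -1.06*a^3 + 0.62*a^2 - 5.38*a - 0.2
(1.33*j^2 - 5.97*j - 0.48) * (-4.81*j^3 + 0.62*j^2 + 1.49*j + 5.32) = -6.3973*j^5 + 29.5403*j^4 + 0.5891*j^3 - 2.1173*j^2 - 32.4756*j - 2.5536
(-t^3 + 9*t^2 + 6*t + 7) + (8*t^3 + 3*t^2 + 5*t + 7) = 7*t^3 + 12*t^2 + 11*t + 14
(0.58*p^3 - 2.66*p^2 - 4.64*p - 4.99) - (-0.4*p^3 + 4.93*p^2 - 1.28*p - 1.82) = 0.98*p^3 - 7.59*p^2 - 3.36*p - 3.17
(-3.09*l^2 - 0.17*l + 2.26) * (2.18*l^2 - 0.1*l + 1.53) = -6.7362*l^4 - 0.0616*l^3 + 0.216100000000001*l^2 - 0.4861*l + 3.4578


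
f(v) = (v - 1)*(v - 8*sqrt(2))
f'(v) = 2*v - 8*sqrt(2) - 1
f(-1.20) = 27.53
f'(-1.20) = -14.71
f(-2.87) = 54.89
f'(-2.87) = -18.05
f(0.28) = 7.94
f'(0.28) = -11.75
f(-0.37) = 16.01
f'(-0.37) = -13.05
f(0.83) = 1.78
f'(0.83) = -10.65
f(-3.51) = 66.85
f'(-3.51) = -19.33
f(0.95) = 0.52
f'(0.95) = -10.41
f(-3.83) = 73.14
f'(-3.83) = -19.97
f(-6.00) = 121.20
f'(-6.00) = -24.31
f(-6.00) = 121.20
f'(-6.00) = -24.31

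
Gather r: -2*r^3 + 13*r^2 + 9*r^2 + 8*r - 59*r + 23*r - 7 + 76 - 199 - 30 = -2*r^3 + 22*r^2 - 28*r - 160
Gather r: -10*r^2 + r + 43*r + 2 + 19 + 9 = -10*r^2 + 44*r + 30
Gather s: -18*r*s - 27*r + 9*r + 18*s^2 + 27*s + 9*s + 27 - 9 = -18*r + 18*s^2 + s*(36 - 18*r) + 18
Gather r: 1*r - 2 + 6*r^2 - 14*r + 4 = 6*r^2 - 13*r + 2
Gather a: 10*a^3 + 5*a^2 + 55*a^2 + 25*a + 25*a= 10*a^3 + 60*a^2 + 50*a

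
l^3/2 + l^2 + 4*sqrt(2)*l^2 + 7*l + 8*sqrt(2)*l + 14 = (l/2 + sqrt(2)/2)*(l + 2)*(l + 7*sqrt(2))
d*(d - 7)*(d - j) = d^3 - d^2*j - 7*d^2 + 7*d*j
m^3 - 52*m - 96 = (m - 8)*(m + 2)*(m + 6)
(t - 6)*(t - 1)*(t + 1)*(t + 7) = t^4 + t^3 - 43*t^2 - t + 42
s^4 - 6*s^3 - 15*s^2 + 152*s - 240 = (s - 4)^2*(s - 3)*(s + 5)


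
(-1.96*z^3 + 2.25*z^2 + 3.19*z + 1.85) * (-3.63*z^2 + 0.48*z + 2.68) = 7.1148*z^5 - 9.1083*z^4 - 15.7525*z^3 + 0.8457*z^2 + 9.4372*z + 4.958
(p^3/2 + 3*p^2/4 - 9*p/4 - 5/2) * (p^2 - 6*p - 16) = p^5/2 - 9*p^4/4 - 59*p^3/4 - p^2 + 51*p + 40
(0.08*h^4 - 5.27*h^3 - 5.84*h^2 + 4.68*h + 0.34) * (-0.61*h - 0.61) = -0.0488*h^5 + 3.1659*h^4 + 6.7771*h^3 + 0.7076*h^2 - 3.0622*h - 0.2074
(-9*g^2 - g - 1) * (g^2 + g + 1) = -9*g^4 - 10*g^3 - 11*g^2 - 2*g - 1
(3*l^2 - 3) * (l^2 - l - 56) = 3*l^4 - 3*l^3 - 171*l^2 + 3*l + 168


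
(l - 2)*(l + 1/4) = l^2 - 7*l/4 - 1/2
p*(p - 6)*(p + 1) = p^3 - 5*p^2 - 6*p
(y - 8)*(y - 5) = y^2 - 13*y + 40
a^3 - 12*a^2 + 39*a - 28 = (a - 7)*(a - 4)*(a - 1)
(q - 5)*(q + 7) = q^2 + 2*q - 35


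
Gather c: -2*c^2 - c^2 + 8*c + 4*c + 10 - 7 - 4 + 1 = -3*c^2 + 12*c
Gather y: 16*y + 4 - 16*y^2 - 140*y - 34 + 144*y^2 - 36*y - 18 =128*y^2 - 160*y - 48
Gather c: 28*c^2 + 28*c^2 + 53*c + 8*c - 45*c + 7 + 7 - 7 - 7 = 56*c^2 + 16*c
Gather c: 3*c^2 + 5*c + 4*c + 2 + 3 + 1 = 3*c^2 + 9*c + 6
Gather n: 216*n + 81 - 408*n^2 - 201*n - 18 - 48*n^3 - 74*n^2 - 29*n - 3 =-48*n^3 - 482*n^2 - 14*n + 60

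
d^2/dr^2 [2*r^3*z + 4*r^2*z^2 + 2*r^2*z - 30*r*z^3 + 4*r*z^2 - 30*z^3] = 4*z*(3*r + 2*z + 1)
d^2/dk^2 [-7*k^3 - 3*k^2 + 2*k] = -42*k - 6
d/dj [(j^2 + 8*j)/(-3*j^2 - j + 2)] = (23*j^2 + 4*j + 16)/(9*j^4 + 6*j^3 - 11*j^2 - 4*j + 4)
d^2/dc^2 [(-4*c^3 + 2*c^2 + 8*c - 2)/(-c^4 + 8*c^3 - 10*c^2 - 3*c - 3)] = 4*(2*c^9 - 3*c^8 - 60*c^7 + 330*c^6 - 918*c^5 + 1722*c^4 - 1190*c^3 - 222*c^2 + 576*c + 6)/(c^12 - 24*c^11 + 222*c^10 - 983*c^9 + 2085*c^8 - 1788*c^7 + 343*c^6 - 702*c^5 + 765*c^4 + 351*c^3 + 351*c^2 + 81*c + 27)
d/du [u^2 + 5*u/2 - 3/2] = 2*u + 5/2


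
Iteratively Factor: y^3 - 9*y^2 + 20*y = (y - 5)*(y^2 - 4*y) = y*(y - 5)*(y - 4)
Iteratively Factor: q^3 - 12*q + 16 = (q + 4)*(q^2 - 4*q + 4) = (q - 2)*(q + 4)*(q - 2)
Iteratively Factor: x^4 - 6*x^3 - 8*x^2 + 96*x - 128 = (x - 4)*(x^3 - 2*x^2 - 16*x + 32) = (x - 4)*(x - 2)*(x^2 - 16) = (x - 4)*(x - 2)*(x + 4)*(x - 4)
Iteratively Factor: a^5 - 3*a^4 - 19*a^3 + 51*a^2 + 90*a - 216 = (a - 4)*(a^4 + a^3 - 15*a^2 - 9*a + 54) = (a - 4)*(a - 2)*(a^3 + 3*a^2 - 9*a - 27) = (a - 4)*(a - 3)*(a - 2)*(a^2 + 6*a + 9) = (a - 4)*(a - 3)*(a - 2)*(a + 3)*(a + 3)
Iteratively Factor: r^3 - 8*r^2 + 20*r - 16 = (r - 4)*(r^2 - 4*r + 4) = (r - 4)*(r - 2)*(r - 2)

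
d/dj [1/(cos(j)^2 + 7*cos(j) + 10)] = (2*cos(j) + 7)*sin(j)/(cos(j)^2 + 7*cos(j) + 10)^2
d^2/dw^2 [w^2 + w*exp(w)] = w*exp(w) + 2*exp(w) + 2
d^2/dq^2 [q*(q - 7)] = 2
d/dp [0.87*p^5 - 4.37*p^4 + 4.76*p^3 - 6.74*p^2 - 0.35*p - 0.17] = 4.35*p^4 - 17.48*p^3 + 14.28*p^2 - 13.48*p - 0.35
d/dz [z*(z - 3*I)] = 2*z - 3*I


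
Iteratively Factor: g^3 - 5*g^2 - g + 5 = (g - 5)*(g^2 - 1) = (g - 5)*(g + 1)*(g - 1)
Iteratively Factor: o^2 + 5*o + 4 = (o + 4)*(o + 1)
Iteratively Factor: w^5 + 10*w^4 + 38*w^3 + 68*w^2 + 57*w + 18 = (w + 1)*(w^4 + 9*w^3 + 29*w^2 + 39*w + 18) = (w + 1)*(w + 2)*(w^3 + 7*w^2 + 15*w + 9) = (w + 1)*(w + 2)*(w + 3)*(w^2 + 4*w + 3) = (w + 1)^2*(w + 2)*(w + 3)*(w + 3)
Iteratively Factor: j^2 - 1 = (j - 1)*(j + 1)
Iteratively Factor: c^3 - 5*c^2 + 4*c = (c - 4)*(c^2 - c) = c*(c - 4)*(c - 1)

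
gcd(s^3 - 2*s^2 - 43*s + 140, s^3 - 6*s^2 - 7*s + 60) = s^2 - 9*s + 20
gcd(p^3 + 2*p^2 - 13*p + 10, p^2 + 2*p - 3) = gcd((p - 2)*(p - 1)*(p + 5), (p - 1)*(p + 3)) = p - 1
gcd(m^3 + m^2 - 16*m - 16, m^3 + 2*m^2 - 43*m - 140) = m + 4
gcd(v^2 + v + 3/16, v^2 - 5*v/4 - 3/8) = v + 1/4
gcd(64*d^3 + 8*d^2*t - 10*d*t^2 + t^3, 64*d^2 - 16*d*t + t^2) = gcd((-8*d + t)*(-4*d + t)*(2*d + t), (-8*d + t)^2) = -8*d + t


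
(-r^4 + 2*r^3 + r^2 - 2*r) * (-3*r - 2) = 3*r^5 - 4*r^4 - 7*r^3 + 4*r^2 + 4*r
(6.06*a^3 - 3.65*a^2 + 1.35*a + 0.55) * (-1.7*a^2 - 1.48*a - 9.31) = -10.302*a^5 - 2.7638*a^4 - 53.3116*a^3 + 31.0485*a^2 - 13.3825*a - 5.1205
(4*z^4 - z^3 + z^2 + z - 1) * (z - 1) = 4*z^5 - 5*z^4 + 2*z^3 - 2*z + 1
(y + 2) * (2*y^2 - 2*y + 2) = 2*y^3 + 2*y^2 - 2*y + 4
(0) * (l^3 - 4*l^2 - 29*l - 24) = 0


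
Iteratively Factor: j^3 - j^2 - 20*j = (j - 5)*(j^2 + 4*j) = (j - 5)*(j + 4)*(j)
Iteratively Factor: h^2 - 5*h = (h - 5)*(h)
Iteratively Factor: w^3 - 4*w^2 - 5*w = (w + 1)*(w^2 - 5*w) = (w - 5)*(w + 1)*(w)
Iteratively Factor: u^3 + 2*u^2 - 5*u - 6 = (u + 1)*(u^2 + u - 6) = (u - 2)*(u + 1)*(u + 3)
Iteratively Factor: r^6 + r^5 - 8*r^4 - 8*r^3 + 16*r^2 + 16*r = (r + 1)*(r^5 - 8*r^3 + 16*r) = r*(r + 1)*(r^4 - 8*r^2 + 16) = r*(r + 1)*(r + 2)*(r^3 - 2*r^2 - 4*r + 8) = r*(r + 1)*(r + 2)^2*(r^2 - 4*r + 4) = r*(r - 2)*(r + 1)*(r + 2)^2*(r - 2)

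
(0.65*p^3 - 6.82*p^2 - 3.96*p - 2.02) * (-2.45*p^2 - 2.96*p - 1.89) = -1.5925*p^5 + 14.785*p^4 + 28.6607*p^3 + 29.5604*p^2 + 13.4636*p + 3.8178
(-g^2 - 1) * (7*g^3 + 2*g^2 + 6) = -7*g^5 - 2*g^4 - 7*g^3 - 8*g^2 - 6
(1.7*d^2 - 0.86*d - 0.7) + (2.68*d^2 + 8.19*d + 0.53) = 4.38*d^2 + 7.33*d - 0.17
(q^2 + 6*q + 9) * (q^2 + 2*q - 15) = q^4 + 8*q^3 + 6*q^2 - 72*q - 135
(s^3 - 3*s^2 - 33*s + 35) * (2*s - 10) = 2*s^4 - 16*s^3 - 36*s^2 + 400*s - 350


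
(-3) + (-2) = -5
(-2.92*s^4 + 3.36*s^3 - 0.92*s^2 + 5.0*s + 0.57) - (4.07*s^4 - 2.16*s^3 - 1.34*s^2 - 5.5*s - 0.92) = -6.99*s^4 + 5.52*s^3 + 0.42*s^2 + 10.5*s + 1.49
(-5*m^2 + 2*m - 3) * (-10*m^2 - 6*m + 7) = 50*m^4 + 10*m^3 - 17*m^2 + 32*m - 21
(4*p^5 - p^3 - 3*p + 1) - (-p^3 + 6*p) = 4*p^5 - 9*p + 1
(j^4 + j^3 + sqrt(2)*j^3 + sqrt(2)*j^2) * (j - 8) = j^5 - 7*j^4 + sqrt(2)*j^4 - 7*sqrt(2)*j^3 - 8*j^3 - 8*sqrt(2)*j^2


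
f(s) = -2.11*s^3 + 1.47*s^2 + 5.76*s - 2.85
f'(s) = -6.33*s^2 + 2.94*s + 5.76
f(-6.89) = 717.39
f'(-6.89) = -314.99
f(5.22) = -232.85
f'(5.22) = -151.38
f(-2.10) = 11.08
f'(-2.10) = -28.33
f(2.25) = -6.48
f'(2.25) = -19.67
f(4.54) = -143.85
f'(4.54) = -111.36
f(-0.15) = -3.67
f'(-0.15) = 5.18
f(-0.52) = -5.15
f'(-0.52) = 2.52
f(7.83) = -880.53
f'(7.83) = -359.31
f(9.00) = -1370.13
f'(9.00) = -480.51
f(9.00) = -1370.13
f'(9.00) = -480.51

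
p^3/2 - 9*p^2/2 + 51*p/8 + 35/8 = (p/2 + 1/4)*(p - 7)*(p - 5/2)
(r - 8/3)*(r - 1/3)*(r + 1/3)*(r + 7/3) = r^4 - r^3/3 - 19*r^2/3 + r/27 + 56/81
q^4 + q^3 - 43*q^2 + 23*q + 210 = (q - 5)*(q - 3)*(q + 2)*(q + 7)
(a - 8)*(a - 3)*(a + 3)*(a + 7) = a^4 - a^3 - 65*a^2 + 9*a + 504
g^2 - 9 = (g - 3)*(g + 3)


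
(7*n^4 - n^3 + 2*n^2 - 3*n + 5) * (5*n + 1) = 35*n^5 + 2*n^4 + 9*n^3 - 13*n^2 + 22*n + 5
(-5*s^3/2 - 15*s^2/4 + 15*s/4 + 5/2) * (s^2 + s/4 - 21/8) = -5*s^5/2 - 35*s^4/8 + 75*s^3/8 + 425*s^2/32 - 295*s/32 - 105/16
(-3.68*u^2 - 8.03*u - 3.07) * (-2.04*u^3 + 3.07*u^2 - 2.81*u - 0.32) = 7.5072*u^5 + 5.0836*u^4 - 8.0485*u^3 + 14.317*u^2 + 11.1963*u + 0.9824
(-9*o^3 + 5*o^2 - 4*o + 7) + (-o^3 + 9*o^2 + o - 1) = -10*o^3 + 14*o^2 - 3*o + 6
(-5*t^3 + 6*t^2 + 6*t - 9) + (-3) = -5*t^3 + 6*t^2 + 6*t - 12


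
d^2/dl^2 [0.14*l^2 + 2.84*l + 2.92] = 0.280000000000000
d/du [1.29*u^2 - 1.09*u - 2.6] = 2.58*u - 1.09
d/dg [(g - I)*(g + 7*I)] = 2*g + 6*I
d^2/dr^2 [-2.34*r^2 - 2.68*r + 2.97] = -4.68000000000000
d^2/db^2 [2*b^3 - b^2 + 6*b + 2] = 12*b - 2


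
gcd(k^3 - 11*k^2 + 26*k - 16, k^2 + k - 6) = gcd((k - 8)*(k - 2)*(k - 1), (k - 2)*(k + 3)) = k - 2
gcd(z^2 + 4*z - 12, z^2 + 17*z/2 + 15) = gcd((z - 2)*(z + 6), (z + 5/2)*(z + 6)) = z + 6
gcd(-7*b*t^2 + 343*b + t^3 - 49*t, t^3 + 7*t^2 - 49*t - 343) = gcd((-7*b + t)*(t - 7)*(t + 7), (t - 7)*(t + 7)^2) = t^2 - 49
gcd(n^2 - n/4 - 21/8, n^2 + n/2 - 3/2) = n + 3/2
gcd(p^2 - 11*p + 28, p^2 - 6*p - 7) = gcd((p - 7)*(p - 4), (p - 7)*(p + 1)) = p - 7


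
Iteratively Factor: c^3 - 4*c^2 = (c)*(c^2 - 4*c) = c^2*(c - 4)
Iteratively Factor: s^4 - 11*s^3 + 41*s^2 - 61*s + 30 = (s - 3)*(s^3 - 8*s^2 + 17*s - 10) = (s - 3)*(s - 1)*(s^2 - 7*s + 10) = (s - 5)*(s - 3)*(s - 1)*(s - 2)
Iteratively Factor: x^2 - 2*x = (x)*(x - 2)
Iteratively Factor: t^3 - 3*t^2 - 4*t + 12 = (t + 2)*(t^2 - 5*t + 6) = (t - 2)*(t + 2)*(t - 3)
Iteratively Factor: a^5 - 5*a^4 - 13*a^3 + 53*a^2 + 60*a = (a + 3)*(a^4 - 8*a^3 + 11*a^2 + 20*a) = a*(a + 3)*(a^3 - 8*a^2 + 11*a + 20) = a*(a - 5)*(a + 3)*(a^2 - 3*a - 4) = a*(a - 5)*(a + 1)*(a + 3)*(a - 4)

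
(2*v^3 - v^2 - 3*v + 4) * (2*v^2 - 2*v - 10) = 4*v^5 - 6*v^4 - 24*v^3 + 24*v^2 + 22*v - 40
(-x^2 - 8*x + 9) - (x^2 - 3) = -2*x^2 - 8*x + 12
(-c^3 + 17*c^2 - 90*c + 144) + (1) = -c^3 + 17*c^2 - 90*c + 145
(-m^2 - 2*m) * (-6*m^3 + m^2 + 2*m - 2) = 6*m^5 + 11*m^4 - 4*m^3 - 2*m^2 + 4*m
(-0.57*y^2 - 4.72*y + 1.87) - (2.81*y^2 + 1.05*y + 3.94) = -3.38*y^2 - 5.77*y - 2.07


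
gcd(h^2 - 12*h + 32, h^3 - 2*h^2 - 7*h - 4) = h - 4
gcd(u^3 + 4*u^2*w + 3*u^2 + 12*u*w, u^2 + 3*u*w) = u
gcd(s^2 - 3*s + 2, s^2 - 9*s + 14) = s - 2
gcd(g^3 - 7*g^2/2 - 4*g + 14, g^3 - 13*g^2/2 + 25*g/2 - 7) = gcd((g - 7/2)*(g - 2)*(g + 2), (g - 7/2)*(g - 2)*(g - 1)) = g^2 - 11*g/2 + 7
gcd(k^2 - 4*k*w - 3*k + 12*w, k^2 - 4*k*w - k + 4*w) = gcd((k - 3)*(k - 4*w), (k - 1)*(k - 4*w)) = -k + 4*w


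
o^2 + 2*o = o*(o + 2)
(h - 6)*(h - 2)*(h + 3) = h^3 - 5*h^2 - 12*h + 36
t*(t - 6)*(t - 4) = t^3 - 10*t^2 + 24*t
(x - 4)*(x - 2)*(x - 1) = x^3 - 7*x^2 + 14*x - 8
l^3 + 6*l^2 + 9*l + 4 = (l + 1)^2*(l + 4)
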